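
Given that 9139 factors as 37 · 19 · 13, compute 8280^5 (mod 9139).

6785

Mod 37: 8280 ≡ 29; 29^5 ≡ 14 (mod 37).
Mod 19: 8280 ≡ 15; 15^5 ≡ 2 (mod 19).
Mod 13: 8280 ≡ 12; 12^5 ≡ 12 (mod 13).
Combine by CRT: x ≡ 14 (mod 37), x ≡ 2 (mod 19), x ≡ 12 (mod 13) ⇒ x ≡ 6785 (mod 9139).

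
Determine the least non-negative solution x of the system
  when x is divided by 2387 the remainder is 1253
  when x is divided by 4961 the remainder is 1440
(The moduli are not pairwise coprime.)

1073016

Combine the congruences pairwise.
gcd(2387, 4961) = 11 and 11 | (1440 − 1253), so the pair is consistent; merging gives x ≡ 1073016 (mod 1076537), where 1076537 = lcm(2387, 4961).
The solution is unique modulo lcm(2387, 4961) = 1076537.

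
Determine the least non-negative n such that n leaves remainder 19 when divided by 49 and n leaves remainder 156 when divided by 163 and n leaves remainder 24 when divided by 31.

The moduli are pairwise coprime; M = 49·163·31 = 247597.
M/49 = 5053; 5053 ≡ 6 (mod 49); 6·41 ≡ 1, so inverse 41.
M/163 = 1519; 1519 ≡ 52 (mod 163); 52·116 ≡ 1, so inverse 116.
M/31 = 7987; 7987 ≡ 20 (mod 31); 20·14 ≡ 1, so inverse 14.
n ≡ 19·5053·41 + 156·1519·116 + 24·7987·14 = 34107743.
34107743 mod 247597 = 186954.

186954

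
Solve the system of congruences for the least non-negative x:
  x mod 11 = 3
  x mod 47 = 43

From x ≡ 3 (mod 11) write x = 3 + 11t. Substituting into x ≡ 43 (mod 47) gives 11t ≡ 40 (mod 47), and since 11⁻¹ ≡ 30 (mod 47), t ≡ 25. Hence x ≡ 3 + 11·25 = 278 (mod 517).

278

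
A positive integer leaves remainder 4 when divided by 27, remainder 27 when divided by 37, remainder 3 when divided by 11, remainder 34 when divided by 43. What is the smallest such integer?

1840

Combine the congruences pairwise.
From a ≡ 4 (mod 27) write a = 4 + 27t. Substituting into a ≡ 27 (mod 37) gives 27t ≡ 23 (mod 37), and since 27⁻¹ ≡ 11 (mod 37), t ≡ 31. Hence a ≡ 4 + 27·31 = 841 (mod 999).
From a ≡ 841 (mod 999) write a = 841 + 999t. Substituting into a ≡ 3 (mod 11) gives 999t ≡ 9 (mod 11), and since 9⁻¹ ≡ 5 (mod 11), t ≡ 1. Hence a ≡ 841 + 999·1 = 1840 (mod 10989).
From a ≡ 1840 (mod 10989) write a = 1840 + 10989t. Substituting into a ≡ 34 (mod 43) gives 10989t ≡ 0 (mod 43), and since 24⁻¹ ≡ 9 (mod 43), t ≡ 0. Hence a ≡ 1840 + 10989·0 = 1840 (mod 472527).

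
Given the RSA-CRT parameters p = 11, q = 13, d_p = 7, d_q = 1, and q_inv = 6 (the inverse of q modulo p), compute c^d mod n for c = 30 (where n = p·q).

134

m₁ = c^(d_p) mod p: c ≡ 8 (mod 11), and 8^7 mod 11 = 2.
m₂ = c^(d_q) mod q: c ≡ 4 (mod 13), and 4^1 mod 13 = 4.
h = q_inv·(m₁ − m₂) mod p = 6·(2 − 4) mod 11 = 10.
m = m₂ + h·q = 4 + 10·13 = 134.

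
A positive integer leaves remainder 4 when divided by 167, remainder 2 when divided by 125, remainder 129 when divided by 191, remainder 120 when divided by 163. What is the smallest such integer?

From x ≡ 4 (mod 167) write x = 4 + 167t. Substituting into x ≡ 2 (mod 125) gives 167t ≡ 123 (mod 125), and since 42⁻¹ ≡ 3 (mod 125), t ≡ 119. Hence x ≡ 4 + 167·119 = 19877 (mod 20875).
From x ≡ 19877 (mod 20875) write x = 19877 + 20875t. Substituting into x ≡ 129 (mod 191) gives 20875t ≡ 116 (mod 191), and since 56⁻¹ ≡ 58 (mod 191), t ≡ 43. Hence x ≡ 19877 + 20875·43 = 917502 (mod 3987125).
From x ≡ 917502 (mod 3987125) write x = 917502 + 3987125t. Substituting into x ≡ 120 (mod 163) gives 3987125t ≡ 145 (mod 163), and since 145⁻¹ ≡ 9 (mod 163), t ≡ 1. Hence x ≡ 917502 + 3987125·1 = 4904627 (mod 649901375).

4904627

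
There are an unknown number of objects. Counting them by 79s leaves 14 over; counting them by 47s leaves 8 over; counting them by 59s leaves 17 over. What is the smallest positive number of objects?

103267

From N ≡ 14 (mod 79) write N = 14 + 79t. Substituting into N ≡ 8 (mod 47) gives 79t ≡ 41 (mod 47), and since 32⁻¹ ≡ 25 (mod 47), t ≡ 38. Hence N ≡ 14 + 79·38 = 3016 (mod 3713).
From N ≡ 3016 (mod 3713) write N = 3016 + 3713t. Substituting into N ≡ 17 (mod 59) gives 3713t ≡ 10 (mod 59), and since 55⁻¹ ≡ 44 (mod 59), t ≡ 27. Hence N ≡ 3016 + 3713·27 = 103267 (mod 219067).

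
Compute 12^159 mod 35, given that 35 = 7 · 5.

Mod 7: 12 ≡ 5; by Fermat, exponent reduces to 159 mod 6 = 3; 5^3 ≡ 6 (mod 7).
Mod 5: 12 ≡ 2; by Fermat, exponent reduces to 159 mod 4 = 3; 2^3 ≡ 3 (mod 5).
Combine by CRT: x ≡ 6 (mod 7), x ≡ 3 (mod 5) ⇒ x ≡ 13 (mod 35).

13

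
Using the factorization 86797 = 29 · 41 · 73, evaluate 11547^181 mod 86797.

Mod 29: 11547 ≡ 5; by Fermat, exponent reduces to 181 mod 28 = 13; 5^13 ≡ 6 (mod 29).
Mod 41: 11547 ≡ 26; by Fermat, exponent reduces to 181 mod 40 = 21; 26^21 ≡ 15 (mod 41).
Mod 73: 11547 ≡ 13; by Fermat, exponent reduces to 181 mod 72 = 37; 13^37 ≡ 60 (mod 73).
Combine by CRT: x ≡ 6 (mod 29), x ≡ 15 (mod 41), x ≡ 60 (mod 73) ⇒ x ≡ 66271 (mod 86797).

66271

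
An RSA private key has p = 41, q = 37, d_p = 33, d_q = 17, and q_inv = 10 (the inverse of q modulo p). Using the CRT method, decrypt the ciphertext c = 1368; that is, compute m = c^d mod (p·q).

m₁ = c^(d_p) mod p: c ≡ 15 (mod 41), and 15^33 mod 41 = 35.
m₂ = c^(d_q) mod q: c ≡ 36 (mod 37), and 36^17 mod 37 = 36.
h = q_inv·(m₁ − m₂) mod p = 10·(35 − 36) mod 41 = 31.
m = m₂ + h·q = 36 + 31·37 = 1183.

1183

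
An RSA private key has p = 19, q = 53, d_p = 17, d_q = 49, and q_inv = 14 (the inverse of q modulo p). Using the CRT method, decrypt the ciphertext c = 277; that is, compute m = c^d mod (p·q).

482

m₁ = c^(d_p) mod p: c ≡ 11 (mod 19), and 11^17 mod 19 = 7.
m₂ = c^(d_q) mod q: c ≡ 12 (mod 53), and 12^49 mod 53 = 5.
h = q_inv·(m₁ − m₂) mod p = 14·(7 − 5) mod 19 = 9.
m = m₂ + h·q = 5 + 9·53 = 482.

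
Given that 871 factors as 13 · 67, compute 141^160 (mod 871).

315

Mod 13: 141 ≡ 11; by Fermat, exponent reduces to 160 mod 12 = 4; 11^4 ≡ 3 (mod 13).
Mod 67: 141 ≡ 7; by Fermat, exponent reduces to 160 mod 66 = 28; 7^28 ≡ 47 (mod 67).
Combine by CRT: x ≡ 3 (mod 13), x ≡ 47 (mod 67) ⇒ x ≡ 315 (mod 871).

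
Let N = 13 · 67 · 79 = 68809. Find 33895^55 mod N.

Mod 13: 33895 ≡ 4; by Fermat, exponent reduces to 55 mod 12 = 7; 4^7 ≡ 4 (mod 13).
Mod 67: 33895 ≡ 60; 60^55 ≡ 29 (mod 67).
Mod 79: 33895 ≡ 4; 4^55 ≡ 50 (mod 79).
Combine by CRT: x ≡ 4 (mod 13), x ≡ 29 (mod 67), x ≡ 50 (mod 79) ⇒ x ≡ 11821 (mod 68809).

11821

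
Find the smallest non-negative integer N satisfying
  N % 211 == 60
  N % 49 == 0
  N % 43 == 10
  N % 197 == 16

74160863

The moduli are pairwise coprime; M = 211·49·43·197 = 87581669.
M/211 = 415079; 415079 ≡ 42 (mod 211); 42·206 ≡ 1, so inverse 206.
M/49 = 1787381; 1787381 ≡ 8 (mod 49); 8·43 ≡ 1, so inverse 43.
M/43 = 2036783; 2036783 ≡ 2 (mod 43); 2·22 ≡ 1, so inverse 22.
M/197 = 444577; 444577 ≡ 145 (mod 197); 145·125 ≡ 1, so inverse 125.
N ≡ 60·415079·206 + 0·1787381·43 + 10·2036783·22 + 16·444577·125 = 6467622700.
6467622700 mod 87581669 = 74160863.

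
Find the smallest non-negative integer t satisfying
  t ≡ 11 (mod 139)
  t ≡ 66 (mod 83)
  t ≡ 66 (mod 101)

Combine the congruences pairwise.
From t ≡ 11 (mod 139) write t = 11 + 139s. Substituting into t ≡ 66 (mod 83) gives 139s ≡ 55 (mod 83), and since 56⁻¹ ≡ 43 (mod 83), s ≡ 41. Hence t ≡ 11 + 139·41 = 5710 (mod 11537).
From t ≡ 5710 (mod 11537) write t = 5710 + 11537s. Substituting into t ≡ 66 (mod 101) gives 11537s ≡ 12 (mod 101), and since 23⁻¹ ≡ 22 (mod 101), s ≡ 62. Hence t ≡ 5710 + 11537·62 = 721004 (mod 1165237).

721004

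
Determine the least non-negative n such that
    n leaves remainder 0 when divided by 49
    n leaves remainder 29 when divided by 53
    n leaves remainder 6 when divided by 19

Combine the congruences pairwise.
From n ≡ 0 (mod 49) write n = 0 + 49t. Substituting into n ≡ 29 (mod 53) gives 49t ≡ 29 (mod 53), and since 49⁻¹ ≡ 13 (mod 53), t ≡ 6. Hence n ≡ 0 + 49·6 = 294 (mod 2597).
From n ≡ 294 (mod 2597) write n = 294 + 2597t. Substituting into n ≡ 6 (mod 19) gives 2597t ≡ 16 (mod 19), and since 13⁻¹ ≡ 3 (mod 19), t ≡ 10. Hence n ≡ 294 + 2597·10 = 26264 (mod 49343).

26264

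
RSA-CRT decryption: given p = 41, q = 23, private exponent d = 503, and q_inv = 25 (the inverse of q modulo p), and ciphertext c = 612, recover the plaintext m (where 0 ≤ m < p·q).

355

d_p = d mod (p−1) = 503 mod 40 = 23; d_q = d mod (q−1) = 19.
m₁ = c^(d_p) mod p: c ≡ 38 (mod 41), and 38^23 mod 41 = 27.
m₂ = c^(d_q) mod q: c ≡ 14 (mod 23), and 14^19 mod 23 = 10.
h = q_inv·(m₁ − m₂) mod p = 25·(27 − 10) mod 41 = 15.
m = m₂ + h·q = 10 + 15·23 = 355.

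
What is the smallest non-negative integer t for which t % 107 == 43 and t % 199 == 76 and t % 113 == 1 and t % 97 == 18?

59331329

Combine the congruences pairwise.
From t ≡ 43 (mod 107) write t = 43 + 107s. Substituting into t ≡ 76 (mod 199) gives 107s ≡ 33 (mod 199), and since 107⁻¹ ≡ 93 (mod 199), s ≡ 84. Hence t ≡ 43 + 107·84 = 9031 (mod 21293).
From t ≡ 9031 (mod 21293) write t = 9031 + 21293s. Substituting into t ≡ 1 (mod 113) gives 21293s ≡ 10 (mod 113), and since 49⁻¹ ≡ 30 (mod 113), s ≡ 74. Hence t ≡ 9031 + 21293·74 = 1584713 (mod 2406109).
From t ≡ 1584713 (mod 2406109) write t = 1584713 + 2406109s. Substituting into t ≡ 18 (mod 97) gives 2406109s ≡ 91 (mod 97), and since 24⁻¹ ≡ 93 (mod 97), s ≡ 24. Hence t ≡ 1584713 + 2406109·24 = 59331329 (mod 233392573).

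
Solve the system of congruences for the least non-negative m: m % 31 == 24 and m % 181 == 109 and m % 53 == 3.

The moduli are pairwise coprime; N = 31·181·53 = 297383.
N/31 = 9593; 9593 ≡ 14 (mod 31); 14·20 ≡ 1, so inverse 20.
N/181 = 1643; 1643 ≡ 14 (mod 181); 14·13 ≡ 1, so inverse 13.
N/53 = 5611; 5611 ≡ 46 (mod 53); 46·15 ≡ 1, so inverse 15.
m ≡ 24·9593·20 + 109·1643·13 + 3·5611·15 = 7185266.
7185266 mod 297383 = 48074.

48074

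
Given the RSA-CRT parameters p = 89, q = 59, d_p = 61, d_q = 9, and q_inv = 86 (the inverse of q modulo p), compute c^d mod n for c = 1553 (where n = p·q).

m₁ = c^(d_p) mod p: c ≡ 40 (mod 89), and 40^61 mod 89 = 5.
m₂ = c^(d_q) mod q: c ≡ 19 (mod 59), and 19^9 mod 59 = 12.
h = q_inv·(m₁ − m₂) mod p = 86·(5 − 12) mod 89 = 21.
m = m₂ + h·q = 12 + 21·59 = 1251.

1251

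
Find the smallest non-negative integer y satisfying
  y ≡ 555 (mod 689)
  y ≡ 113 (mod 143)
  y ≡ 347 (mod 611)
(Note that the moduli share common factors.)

171427

Combine the congruences pairwise.
gcd(689, 143) = 13 and 13 | (113 − 555), so the pair is consistent; merging gives y ≡ 4689 (mod 7579), where 7579 = lcm(689, 143).
gcd(7579, 611) = 13 and 13 | (347 − 4689), so the pair is consistent; merging gives y ≡ 171427 (mod 356213), where 356213 = lcm(7579, 611).
The solution is unique modulo lcm(689, 143, 611) = 356213.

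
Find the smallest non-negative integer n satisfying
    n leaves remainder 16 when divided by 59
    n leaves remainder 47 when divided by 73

Combine the congruences pairwise.
From n ≡ 16 (mod 59) write n = 16 + 59t. Substituting into n ≡ 47 (mod 73) gives 59t ≡ 31 (mod 73), and since 59⁻¹ ≡ 26 (mod 73), t ≡ 3. Hence n ≡ 16 + 59·3 = 193 (mod 4307).

193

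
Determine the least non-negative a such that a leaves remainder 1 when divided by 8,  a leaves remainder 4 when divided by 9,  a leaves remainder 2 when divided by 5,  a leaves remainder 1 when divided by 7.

The moduli are pairwise coprime; N = 8·9·5·7 = 2520.
N/8 = 315; 315 ≡ 3 (mod 8); 3·3 ≡ 1, so inverse 3.
N/9 = 280; 280 ≡ 1 (mod 9), inverse 1.
N/5 = 504; 504 ≡ 4 (mod 5); 4·4 ≡ 1, so inverse 4.
N/7 = 360; 360 ≡ 3 (mod 7); 3·5 ≡ 1, so inverse 5.
a ≡ 1·315·3 + 4·280·1 + 2·504·4 + 1·360·5 = 7897.
7897 mod 2520 = 337.

337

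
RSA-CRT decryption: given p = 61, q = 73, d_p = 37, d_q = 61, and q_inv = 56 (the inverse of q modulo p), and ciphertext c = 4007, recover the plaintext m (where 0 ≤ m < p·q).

m₁ = c^(d_p) mod p: c ≡ 42 (mod 61), and 42^37 mod 61 = 57.
m₂ = c^(d_q) mod q: c ≡ 65 (mod 73), and 65^61 mod 73 = 65.
h = q_inv·(m₁ − m₂) mod p = 56·(57 − 65) mod 61 = 40.
m = m₂ + h·q = 65 + 40·73 = 2985.

2985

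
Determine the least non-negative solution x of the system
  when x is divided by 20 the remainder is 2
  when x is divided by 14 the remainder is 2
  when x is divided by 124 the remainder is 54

gcd(20, 14) = 2 and 2 | (2 − 2), so the pair is consistent; merging gives x ≡ 2 (mod 140), where 140 = lcm(20, 14).
gcd(140, 124) = 4 and 4 | (54 − 2), so the pair is consistent; merging gives x ≡ 1542 (mod 4340), where 4340 = lcm(140, 124).
The solution is unique modulo lcm(20, 14, 124) = 4340.

1542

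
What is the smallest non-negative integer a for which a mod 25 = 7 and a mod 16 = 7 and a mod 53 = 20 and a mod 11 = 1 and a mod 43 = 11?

6311207

Combine the congruences pairwise.
From a ≡ 7 (mod 25) write a = 7 + 25t. Substituting into a ≡ 7 (mod 16) gives 25t ≡ 0 (mod 16), and since 9⁻¹ ≡ 9 (mod 16), t ≡ 0. Hence a ≡ 7 + 25·0 = 7 (mod 400).
From a ≡ 7 (mod 400) write a = 7 + 400t. Substituting into a ≡ 20 (mod 53) gives 400t ≡ 13 (mod 53), and since 29⁻¹ ≡ 11 (mod 53), t ≡ 37. Hence a ≡ 7 + 400·37 = 14807 (mod 21200).
From a ≡ 14807 (mod 21200) write a = 14807 + 21200t. Substituting into a ≡ 1 (mod 11) gives 21200t ≡ 0 (mod 11), and since 3⁻¹ ≡ 4 (mod 11), t ≡ 0. Hence a ≡ 14807 + 21200·0 = 14807 (mod 233200).
From a ≡ 14807 (mod 233200) write a = 14807 + 233200t. Substituting into a ≡ 11 (mod 43) gives 233200t ≡ 39 (mod 43), and since 11⁻¹ ≡ 4 (mod 43), t ≡ 27. Hence a ≡ 14807 + 233200·27 = 6311207 (mod 10027600).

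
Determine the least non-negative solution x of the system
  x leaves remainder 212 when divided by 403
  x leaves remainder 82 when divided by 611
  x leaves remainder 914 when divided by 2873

4103558

Combine the congruences pairwise.
gcd(403, 611) = 13 and 13 | (82 − 212), so the pair is consistent; merging gives x ≡ 12302 (mod 18941), where 18941 = lcm(403, 611).
gcd(18941, 2873) = 13 and 13 | (914 − 12302), so the pair is consistent; merging gives x ≡ 4103558 (mod 4185961), where 4185961 = lcm(18941, 2873).
The solution is unique modulo lcm(403, 611, 2873) = 4185961.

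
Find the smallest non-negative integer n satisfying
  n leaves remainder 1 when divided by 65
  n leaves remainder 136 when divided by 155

911

gcd(65, 155) = 5 and 5 | (136 − 1), so the pair is consistent; merging gives n ≡ 911 (mod 2015), where 2015 = lcm(65, 155).
The solution is unique modulo lcm(65, 155) = 2015.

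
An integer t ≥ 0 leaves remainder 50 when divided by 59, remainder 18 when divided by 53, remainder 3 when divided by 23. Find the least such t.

1820

From t ≡ 50 (mod 59) write t = 50 + 59s. Substituting into t ≡ 18 (mod 53) gives 59s ≡ 21 (mod 53), and since 6⁻¹ ≡ 9 (mod 53), s ≡ 30. Hence t ≡ 50 + 59·30 = 1820 (mod 3127).
From t ≡ 1820 (mod 3127) write t = 1820 + 3127s. Substituting into t ≡ 3 (mod 23) gives 3127s ≡ 0 (mod 23), and since 22⁻¹ ≡ 22 (mod 23), s ≡ 0. Hence t ≡ 1820 + 3127·0 = 1820 (mod 71921).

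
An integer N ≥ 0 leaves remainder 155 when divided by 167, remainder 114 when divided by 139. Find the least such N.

12346

Combine the congruences pairwise.
From N ≡ 155 (mod 167) write N = 155 + 167t. Substituting into N ≡ 114 (mod 139) gives 167t ≡ 98 (mod 139), and since 28⁻¹ ≡ 5 (mod 139), t ≡ 73. Hence N ≡ 155 + 167·73 = 12346 (mod 23213).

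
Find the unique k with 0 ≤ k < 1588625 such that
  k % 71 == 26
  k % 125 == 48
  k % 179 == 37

Combine the congruences pairwise.
From k ≡ 26 (mod 71) write k = 26 + 71t. Substituting into k ≡ 48 (mod 125) gives 71t ≡ 22 (mod 125), and since 71⁻¹ ≡ 81 (mod 125), t ≡ 32. Hence k ≡ 26 + 71·32 = 2298 (mod 8875).
From k ≡ 2298 (mod 8875) write k = 2298 + 8875t. Substituting into k ≡ 37 (mod 179) gives 8875t ≡ 66 (mod 179), and since 104⁻¹ ≡ 105 (mod 179), t ≡ 128. Hence k ≡ 2298 + 8875·128 = 1138298 (mod 1588625).

1138298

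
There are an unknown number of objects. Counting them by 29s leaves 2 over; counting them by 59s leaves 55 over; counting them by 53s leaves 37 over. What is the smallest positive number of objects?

31148

The moduli are pairwise coprime; M = 29·59·53 = 90683.
M/29 = 3127; 3127 ≡ 24 (mod 29); 24·23 ≡ 1, so inverse 23.
M/59 = 1537; 1537 ≡ 3 (mod 59); 3·20 ≡ 1, so inverse 20.
M/53 = 1711; 1711 ≡ 15 (mod 53); 15·46 ≡ 1, so inverse 46.
N ≡ 2·3127·23 + 55·1537·20 + 37·1711·46 = 4746664.
4746664 mod 90683 = 31148.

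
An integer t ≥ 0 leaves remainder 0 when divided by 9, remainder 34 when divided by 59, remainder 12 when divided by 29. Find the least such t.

5580

The moduli are pairwise coprime; N = 9·59·29 = 15399.
N/9 = 1711; 1711 ≡ 1 (mod 9), inverse 1.
N/59 = 261; 261 ≡ 25 (mod 59); 25·26 ≡ 1, so inverse 26.
N/29 = 531; 531 ≡ 9 (mod 29); 9·13 ≡ 1, so inverse 13.
t ≡ 0·1711·1 + 34·261·26 + 12·531·13 = 313560.
313560 mod 15399 = 5580.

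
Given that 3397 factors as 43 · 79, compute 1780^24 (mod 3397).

484

Mod 43: 1780 ≡ 17; 17^24 ≡ 11 (mod 43).
Mod 79: 1780 ≡ 42; 42^24 ≡ 10 (mod 79).
Combine by CRT: x ≡ 11 (mod 43), x ≡ 10 (mod 79) ⇒ x ≡ 484 (mod 3397).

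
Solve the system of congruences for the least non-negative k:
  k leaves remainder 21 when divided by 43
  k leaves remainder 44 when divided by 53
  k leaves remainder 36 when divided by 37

34335

The moduli are pairwise coprime; N = 43·53·37 = 84323.
N/43 = 1961; 1961 ≡ 26 (mod 43); 26·5 ≡ 1, so inverse 5.
N/53 = 1591; 1591 ≡ 1 (mod 53), inverse 1.
N/37 = 2279; 2279 ≡ 22 (mod 37); 22·32 ≡ 1, so inverse 32.
k ≡ 21·1961·5 + 44·1591·1 + 36·2279·32 = 2901317.
2901317 mod 84323 = 34335.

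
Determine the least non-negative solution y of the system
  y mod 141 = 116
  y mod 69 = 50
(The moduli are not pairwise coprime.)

gcd(141, 69) = 3 and 3 | (50 − 116), so the pair is consistent; merging gives y ≡ 257 (mod 3243), where 3243 = lcm(141, 69).
The solution is unique modulo lcm(141, 69) = 3243.

257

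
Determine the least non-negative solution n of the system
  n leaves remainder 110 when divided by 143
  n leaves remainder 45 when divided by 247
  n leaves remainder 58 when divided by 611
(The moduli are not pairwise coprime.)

Combine the congruences pairwise.
gcd(143, 247) = 13 and 13 | (45 − 110), so the pair is consistent; merging gives n ≡ 539 (mod 2717), where 2717 = lcm(143, 247).
gcd(2717, 611) = 13 and 13 | (58 − 539), so the pair is consistent; merging gives n ≡ 117370 (mod 127699), where 127699 = lcm(2717, 611).
The solution is unique modulo lcm(143, 247, 611) = 127699.

117370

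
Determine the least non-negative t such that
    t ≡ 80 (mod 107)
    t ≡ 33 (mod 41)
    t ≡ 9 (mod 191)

832005

From t ≡ 80 (mod 107) write t = 80 + 107s. Substituting into t ≡ 33 (mod 41) gives 107s ≡ 35 (mod 41), and since 25⁻¹ ≡ 23 (mod 41), s ≡ 26. Hence t ≡ 80 + 107·26 = 2862 (mod 4387).
From t ≡ 2862 (mod 4387) write t = 2862 + 4387s. Substituting into t ≡ 9 (mod 191) gives 4387s ≡ 12 (mod 191), and since 185⁻¹ ≡ 159 (mod 191), s ≡ 189. Hence t ≡ 2862 + 4387·189 = 832005 (mod 837917).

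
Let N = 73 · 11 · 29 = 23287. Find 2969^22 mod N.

15412

Mod 73: 2969 ≡ 49; 49^22 ≡ 9 (mod 73).
Mod 11: 2969 ≡ 10; by Fermat, exponent reduces to 22 mod 10 = 2; 10^2 ≡ 1 (mod 11).
Mod 29: 2969 ≡ 11; 11^22 ≡ 13 (mod 29).
Combine by CRT: x ≡ 9 (mod 73), x ≡ 1 (mod 11), x ≡ 13 (mod 29) ⇒ x ≡ 15412 (mod 23287).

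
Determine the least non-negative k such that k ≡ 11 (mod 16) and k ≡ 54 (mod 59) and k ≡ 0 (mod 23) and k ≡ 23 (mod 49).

482379

The moduli are pairwise coprime; N = 16·59·23·49 = 1063888.
N/16 = 66493; 66493 ≡ 13 (mod 16); 13·5 ≡ 1, so inverse 5.
N/59 = 18032; 18032 ≡ 37 (mod 59); 37·8 ≡ 1, so inverse 8.
N/23 = 46256; 46256 ≡ 3 (mod 23); 3·8 ≡ 1, so inverse 8.
N/49 = 21712; 21712 ≡ 5 (mod 49); 5·10 ≡ 1, so inverse 10.
k ≡ 11·66493·5 + 54·18032·8 + 0·46256·8 + 23·21712·10 = 16440699.
16440699 mod 1063888 = 482379.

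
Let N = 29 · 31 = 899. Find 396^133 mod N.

539

Mod 29: 396 ≡ 19; by Fermat, exponent reduces to 133 mod 28 = 21; 19^21 ≡ 17 (mod 29).
Mod 31: 396 ≡ 24; by Fermat, exponent reduces to 133 mod 30 = 13; 24^13 ≡ 12 (mod 31).
Combine by CRT: x ≡ 17 (mod 29), x ≡ 12 (mod 31) ⇒ x ≡ 539 (mod 899).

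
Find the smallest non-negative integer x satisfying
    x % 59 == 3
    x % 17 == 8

Combine the congruences pairwise.
From x ≡ 3 (mod 59) write x = 3 + 59t. Substituting into x ≡ 8 (mod 17) gives 59t ≡ 5 (mod 17), and since 8⁻¹ ≡ 15 (mod 17), t ≡ 7. Hence x ≡ 3 + 59·7 = 416 (mod 1003).

416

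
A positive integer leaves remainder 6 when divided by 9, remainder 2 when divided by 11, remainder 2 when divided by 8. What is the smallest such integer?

618

The moduli are pairwise coprime; N = 9·11·8 = 792.
N/9 = 88; 88 ≡ 7 (mod 9); 7·4 ≡ 1, so inverse 4.
N/11 = 72; 72 ≡ 6 (mod 11); 6·2 ≡ 1, so inverse 2.
N/8 = 99; 99 ≡ 3 (mod 8); 3·3 ≡ 1, so inverse 3.
k ≡ 6·88·4 + 2·72·2 + 2·99·3 = 2994.
2994 mod 792 = 618.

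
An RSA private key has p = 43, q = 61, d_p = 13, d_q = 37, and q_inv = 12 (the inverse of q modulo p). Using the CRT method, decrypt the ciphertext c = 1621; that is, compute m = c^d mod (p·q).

1359

m₁ = c^(d_p) mod p: c ≡ 30 (mod 43), and 30^13 mod 43 = 26.
m₂ = c^(d_q) mod q: c ≡ 35 (mod 61), and 35^37 mod 61 = 17.
h = q_inv·(m₁ − m₂) mod p = 12·(26 − 17) mod 43 = 22.
m = m₂ + h·q = 17 + 22·61 = 1359.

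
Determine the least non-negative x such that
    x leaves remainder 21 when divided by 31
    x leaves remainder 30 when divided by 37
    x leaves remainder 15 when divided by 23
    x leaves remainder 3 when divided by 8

116395

Combine the congruences pairwise.
From x ≡ 21 (mod 31) write x = 21 + 31t. Substituting into x ≡ 30 (mod 37) gives 31t ≡ 9 (mod 37), and since 31⁻¹ ≡ 6 (mod 37), t ≡ 17. Hence x ≡ 21 + 31·17 = 548 (mod 1147).
From x ≡ 548 (mod 1147) write x = 548 + 1147t. Substituting into x ≡ 15 (mod 23) gives 1147t ≡ 19 (mod 23), and since 20⁻¹ ≡ 15 (mod 23), t ≡ 9. Hence x ≡ 548 + 1147·9 = 10871 (mod 26381).
From x ≡ 10871 (mod 26381) write x = 10871 + 26381t. Substituting into x ≡ 3 (mod 8) gives 26381t ≡ 4 (mod 8), and since 5⁻¹ ≡ 5 (mod 8), t ≡ 4. Hence x ≡ 10871 + 26381·4 = 116395 (mod 211048).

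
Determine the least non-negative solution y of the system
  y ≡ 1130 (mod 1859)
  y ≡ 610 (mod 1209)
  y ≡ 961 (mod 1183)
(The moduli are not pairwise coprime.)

622036

gcd(1859, 1209) = 13 and 13 | (610 − 1130), so the pair is consistent; merging gives y ≡ 103375 (mod 172887), where 172887 = lcm(1859, 1209).
gcd(172887, 1183) = 169 and 169 | (961 − 103375), so the pair is consistent; merging gives y ≡ 622036 (mod 1210209), where 1210209 = lcm(172887, 1183).
The solution is unique modulo lcm(1859, 1209, 1183) = 1210209.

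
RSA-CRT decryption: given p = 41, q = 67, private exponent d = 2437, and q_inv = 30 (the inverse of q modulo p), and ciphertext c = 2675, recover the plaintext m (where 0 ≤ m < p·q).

d_p = d mod (p−1) = 2437 mod 40 = 37; d_q = d mod (q−1) = 61.
m₁ = c^(d_p) mod p: c ≡ 10 (mod 41), and 10^37 mod 41 = 18.
m₂ = c^(d_q) mod q: c ≡ 62 (mod 67), and 62^61 mod 67 = 14.
h = q_inv·(m₁ − m₂) mod p = 30·(18 − 14) mod 41 = 38.
m = m₂ + h·q = 14 + 38·67 = 2560.

2560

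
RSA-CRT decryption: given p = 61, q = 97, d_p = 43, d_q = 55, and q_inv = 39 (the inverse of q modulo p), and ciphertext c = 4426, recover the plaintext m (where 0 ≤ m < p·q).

4717

m₁ = c^(d_p) mod p: c ≡ 34 (mod 61), and 34^43 mod 61 = 20.
m₂ = c^(d_q) mod q: c ≡ 61 (mod 97), and 61^55 mod 97 = 61.
h = q_inv·(m₁ − m₂) mod p = 39·(20 − 61) mod 61 = 48.
m = m₂ + h·q = 61 + 48·97 = 4717.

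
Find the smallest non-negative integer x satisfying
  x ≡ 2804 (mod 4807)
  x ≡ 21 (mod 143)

46067

gcd(4807, 143) = 11 and 11 | (21 − 2804), so the pair is consistent; merging gives x ≡ 46067 (mod 62491), where 62491 = lcm(4807, 143).
The solution is unique modulo lcm(4807, 143) = 62491.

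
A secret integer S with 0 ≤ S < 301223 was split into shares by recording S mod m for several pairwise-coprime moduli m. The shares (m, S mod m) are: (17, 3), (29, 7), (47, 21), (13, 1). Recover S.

115688

The moduli are pairwise coprime; N = 17·29·47·13 = 301223.
N/17 = 17719; 17719 ≡ 5 (mod 17); 5·7 ≡ 1, so inverse 7.
N/29 = 10387; 10387 ≡ 5 (mod 29); 5·6 ≡ 1, so inverse 6.
N/47 = 6409; 6409 ≡ 17 (mod 47); 17·36 ≡ 1, so inverse 36.
N/13 = 23171; 23171 ≡ 5 (mod 13); 5·8 ≡ 1, so inverse 8.
S ≡ 3·17719·7 + 7·10387·6 + 21·6409·36 + 1·23171·8 = 5838925.
5838925 mod 301223 = 115688.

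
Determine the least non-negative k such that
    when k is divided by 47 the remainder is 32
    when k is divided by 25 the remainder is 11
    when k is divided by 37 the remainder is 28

The moduli are pairwise coprime; N = 47·25·37 = 43475.
N/47 = 925; 925 ≡ 32 (mod 47); 32·25 ≡ 1, so inverse 25.
N/25 = 1739; 1739 ≡ 14 (mod 25); 14·9 ≡ 1, so inverse 9.
N/37 = 1175; 1175 ≡ 28 (mod 37); 28·4 ≡ 1, so inverse 4.
k ≡ 32·925·25 + 11·1739·9 + 28·1175·4 = 1043761.
1043761 mod 43475 = 361.

361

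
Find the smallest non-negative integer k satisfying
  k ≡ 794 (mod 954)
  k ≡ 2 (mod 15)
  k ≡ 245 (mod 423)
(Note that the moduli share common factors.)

126722

gcd(954, 15) = 3 and 3 | (2 − 794), so the pair is consistent; merging gives k ≡ 2702 (mod 4770), where 4770 = lcm(954, 15).
gcd(4770, 423) = 9 and 9 | (245 − 2702), so the pair is consistent; merging gives k ≡ 126722 (mod 224190), where 224190 = lcm(4770, 423).
The solution is unique modulo lcm(954, 15, 423) = 224190.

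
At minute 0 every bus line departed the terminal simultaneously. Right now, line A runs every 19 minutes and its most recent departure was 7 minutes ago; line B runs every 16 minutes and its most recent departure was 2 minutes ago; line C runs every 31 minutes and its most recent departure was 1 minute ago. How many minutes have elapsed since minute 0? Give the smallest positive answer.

4434

The moduli are pairwise coprime; N = 19·16·31 = 9424.
N/19 = 496; 496 ≡ 2 (mod 19); 2·10 ≡ 1, so inverse 10.
N/16 = 589; 589 ≡ 13 (mod 16); 13·5 ≡ 1, so inverse 5.
N/31 = 304; 304 ≡ 25 (mod 31); 25·5 ≡ 1, so inverse 5.
t ≡ 7·496·10 + 2·589·5 + 1·304·5 = 42130.
42130 mod 9424 = 4434.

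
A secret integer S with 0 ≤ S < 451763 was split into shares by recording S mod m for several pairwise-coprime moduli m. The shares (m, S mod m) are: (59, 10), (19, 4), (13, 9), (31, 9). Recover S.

The moduli are pairwise coprime; N = 59·19·13·31 = 451763.
N/59 = 7657; 7657 ≡ 46 (mod 59); 46·9 ≡ 1, so inverse 9.
N/19 = 23777; 23777 ≡ 8 (mod 19); 8·12 ≡ 1, so inverse 12.
N/13 = 34751; 34751 ≡ 2 (mod 13); 2·7 ≡ 1, so inverse 7.
N/31 = 14573; 14573 ≡ 3 (mod 31); 3·21 ≡ 1, so inverse 21.
S ≡ 10·7657·9 + 4·23777·12 + 9·34751·7 + 9·14573·21 = 6774036.
6774036 mod 451763 = 449354.

449354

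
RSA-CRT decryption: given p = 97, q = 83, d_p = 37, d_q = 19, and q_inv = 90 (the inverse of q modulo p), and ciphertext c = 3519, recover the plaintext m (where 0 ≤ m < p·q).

4353

m₁ = c^(d_p) mod p: c ≡ 27 (mod 97), and 27^37 mod 97 = 85.
m₂ = c^(d_q) mod q: c ≡ 33 (mod 83), and 33^19 mod 83 = 37.
h = q_inv·(m₁ − m₂) mod p = 90·(85 − 37) mod 97 = 52.
m = m₂ + h·q = 37 + 52·83 = 4353.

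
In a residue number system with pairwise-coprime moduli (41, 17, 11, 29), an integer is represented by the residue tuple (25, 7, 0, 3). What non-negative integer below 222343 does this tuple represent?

46519

The moduli are pairwise coprime; N = 41·17·11·29 = 222343.
N/41 = 5423; 5423 ≡ 11 (mod 41); 11·15 ≡ 1, so inverse 15.
N/17 = 13079; 13079 ≡ 6 (mod 17); 6·3 ≡ 1, so inverse 3.
N/11 = 20213; 20213 ≡ 6 (mod 11); 6·2 ≡ 1, so inverse 2.
N/29 = 7667; 7667 ≡ 11 (mod 29); 11·8 ≡ 1, so inverse 8.
x ≡ 25·5423·15 + 7·13079·3 + 0·20213·2 + 3·7667·8 = 2492292.
2492292 mod 222343 = 46519.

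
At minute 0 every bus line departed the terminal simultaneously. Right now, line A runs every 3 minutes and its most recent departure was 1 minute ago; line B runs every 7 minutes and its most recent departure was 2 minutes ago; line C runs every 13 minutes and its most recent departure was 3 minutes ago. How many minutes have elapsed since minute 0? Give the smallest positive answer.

16

From t ≡ 1 (mod 3) write t = 1 + 3s. Substituting into t ≡ 2 (mod 7) gives 3s ≡ 1 (mod 7), and since 3⁻¹ ≡ 5 (mod 7), s ≡ 5. Hence t ≡ 1 + 3·5 = 16 (mod 21).
From t ≡ 16 (mod 21) write t = 16 + 21s. Substituting into t ≡ 3 (mod 13) gives 21s ≡ 0 (mod 13), and since 8⁻¹ ≡ 5 (mod 13), s ≡ 0. Hence t ≡ 16 + 21·0 = 16 (mod 273).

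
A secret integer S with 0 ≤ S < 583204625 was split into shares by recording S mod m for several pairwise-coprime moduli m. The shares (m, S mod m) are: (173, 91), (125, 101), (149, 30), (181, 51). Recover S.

The moduli are pairwise coprime; N = 173·125·149·181 = 583204625.
N/173 = 3371125; 3371125 ≡ 47 (mod 173); 47·81 ≡ 1, so inverse 81.
N/125 = 4665637; 4665637 ≡ 12 (mod 125); 12·73 ≡ 1, so inverse 73.
N/149 = 3914125; 3914125 ≡ 44 (mod 149); 44·105 ≡ 1, so inverse 105.
N/181 = 3222125; 3222125 ≡ 144 (mod 181); 144·44 ≡ 1, so inverse 44.
S ≡ 91·3371125·81 + 101·4665637·73 + 30·3914125·105 + 51·3222125·44 = 78808246226.
78808246226 mod 583204625 = 75621851.

75621851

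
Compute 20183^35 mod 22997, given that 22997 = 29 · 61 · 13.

Mod 29: 20183 ≡ 28; by Fermat, exponent reduces to 35 mod 28 = 7; 28^7 ≡ 28 (mod 29).
Mod 61: 20183 ≡ 53; 53^35 ≡ 11 (mod 61).
Mod 13: 20183 ≡ 7; by Fermat, exponent reduces to 35 mod 12 = 11; 7^11 ≡ 2 (mod 13).
Combine by CRT: x ≡ 28 (mod 29), x ≡ 11 (mod 61), x ≡ 2 (mod 13) ⇒ x ≡ 1536 (mod 22997).

1536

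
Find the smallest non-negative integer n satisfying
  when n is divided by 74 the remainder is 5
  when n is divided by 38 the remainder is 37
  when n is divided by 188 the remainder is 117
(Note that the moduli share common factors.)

gcd(74, 38) = 2 and 2 | (37 − 5), so the pair is consistent; merging gives n ≡ 227 (mod 1406), where 1406 = lcm(74, 38).
gcd(1406, 188) = 2 and 2 | (117 − 227), so the pair is consistent; merging gives n ≡ 71933 (mod 132164), where 132164 = lcm(1406, 188).
The solution is unique modulo lcm(74, 38, 188) = 132164.

71933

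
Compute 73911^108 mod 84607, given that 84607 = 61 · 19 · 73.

Mod 61: 73911 ≡ 40; by Fermat, exponent reduces to 108 mod 60 = 48; 40^48 ≡ 1 (mod 61).
Mod 19: 73911 ≡ 1; since 18 | 108, by Fermat 1^108 ≡ 1 (mod 19).
Mod 73: 73911 ≡ 35; by Fermat, exponent reduces to 108 mod 72 = 36; 35^36 ≡ 1 (mod 73).
Combine by CRT: x ≡ 1 (mod 61), x ≡ 1 (mod 19), x ≡ 1 (mod 73) ⇒ x ≡ 1 (mod 84607).

1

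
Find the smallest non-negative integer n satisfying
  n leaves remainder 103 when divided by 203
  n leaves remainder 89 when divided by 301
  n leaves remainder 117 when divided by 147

7614

gcd(203, 301) = 7 and 7 | (89 − 103), so the pair is consistent; merging gives n ≡ 7614 (mod 8729), where 8729 = lcm(203, 301).
gcd(8729, 147) = 7 and 7 | (117 − 7614), so the pair is consistent; merging gives n ≡ 7614 (mod 183309), where 183309 = lcm(8729, 147).
The solution is unique modulo lcm(203, 301, 147) = 183309.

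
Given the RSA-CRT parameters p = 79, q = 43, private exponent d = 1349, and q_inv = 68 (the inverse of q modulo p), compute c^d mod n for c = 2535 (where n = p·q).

1860

d_p = d mod (p−1) = 1349 mod 78 = 23; d_q = d mod (q−1) = 5.
m₁ = c^(d_p) mod p: c ≡ 7 (mod 79), and 7^23 mod 79 = 43.
m₂ = c^(d_q) mod q: c ≡ 41 (mod 43), and 41^5 mod 43 = 11.
h = q_inv·(m₁ − m₂) mod p = 68·(43 − 11) mod 79 = 43.
m = m₂ + h·q = 11 + 43·43 = 1860.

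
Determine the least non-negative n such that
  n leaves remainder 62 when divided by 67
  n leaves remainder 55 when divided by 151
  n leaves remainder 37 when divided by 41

317910

From n ≡ 62 (mod 67) write n = 62 + 67t. Substituting into n ≡ 55 (mod 151) gives 67t ≡ 144 (mod 151), and since 67⁻¹ ≡ 142 (mod 151), t ≡ 63. Hence n ≡ 62 + 67·63 = 4283 (mod 10117).
From n ≡ 4283 (mod 10117) write n = 4283 + 10117t. Substituting into n ≡ 37 (mod 41) gives 10117t ≡ 18 (mod 41), and since 31⁻¹ ≡ 4 (mod 41), t ≡ 31. Hence n ≡ 4283 + 10117·31 = 317910 (mod 414797).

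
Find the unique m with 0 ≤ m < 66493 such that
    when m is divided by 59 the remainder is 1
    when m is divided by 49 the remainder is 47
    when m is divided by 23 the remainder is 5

From m ≡ 1 (mod 59) write m = 1 + 59t. Substituting into m ≡ 47 (mod 49) gives 59t ≡ 46 (mod 49), and since 10⁻¹ ≡ 5 (mod 49), t ≡ 34. Hence m ≡ 1 + 59·34 = 2007 (mod 2891).
From m ≡ 2007 (mod 2891) write m = 2007 + 2891t. Substituting into m ≡ 5 (mod 23) gives 2891t ≡ 22 (mod 23), and since 16⁻¹ ≡ 13 (mod 23), t ≡ 10. Hence m ≡ 2007 + 2891·10 = 30917 (mod 66493).

30917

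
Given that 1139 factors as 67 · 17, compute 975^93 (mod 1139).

537

Mod 67: 975 ≡ 37; by Fermat, exponent reduces to 93 mod 66 = 27; 37^27 ≡ 1 (mod 67).
Mod 17: 975 ≡ 6; by Fermat, exponent reduces to 93 mod 16 = 13; 6^13 ≡ 10 (mod 17).
Combine by CRT: x ≡ 1 (mod 67), x ≡ 10 (mod 17) ⇒ x ≡ 537 (mod 1139).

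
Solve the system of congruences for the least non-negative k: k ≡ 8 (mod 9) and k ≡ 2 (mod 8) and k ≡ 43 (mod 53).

1898

From k ≡ 8 (mod 9) write k = 8 + 9t. Substituting into k ≡ 2 (mod 8) gives 9t ≡ 2 (mod 8), and since 1⁻¹ ≡ 1 (mod 8), t ≡ 2. Hence k ≡ 8 + 9·2 = 26 (mod 72).
From k ≡ 26 (mod 72) write k = 26 + 72t. Substituting into k ≡ 43 (mod 53) gives 72t ≡ 17 (mod 53), and since 19⁻¹ ≡ 14 (mod 53), t ≡ 26. Hence k ≡ 26 + 72·26 = 1898 (mod 3816).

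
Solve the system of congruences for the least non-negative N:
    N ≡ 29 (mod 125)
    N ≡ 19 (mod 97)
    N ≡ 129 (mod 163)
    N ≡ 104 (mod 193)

From N ≡ 29 (mod 125) write N = 29 + 125t. Substituting into N ≡ 19 (mod 97) gives 125t ≡ 87 (mod 97), and since 28⁻¹ ≡ 52 (mod 97), t ≡ 62. Hence N ≡ 29 + 125·62 = 7779 (mod 12125).
From N ≡ 7779 (mod 12125) write N = 7779 + 12125t. Substituting into N ≡ 129 (mod 163) gives 12125t ≡ 11 (mod 163), and since 63⁻¹ ≡ 44 (mod 163), t ≡ 158. Hence N ≡ 7779 + 12125·158 = 1923529 (mod 1976375).
From N ≡ 1923529 (mod 1976375) write N = 1923529 + 1976375t. Substituting into N ≡ 104 (mod 193) gives 1976375t ≡ 13 (mod 193), and since 55⁻¹ ≡ 186 (mod 193), t ≡ 102. Hence N ≡ 1923529 + 1976375·102 = 203513779 (mod 381440375).

203513779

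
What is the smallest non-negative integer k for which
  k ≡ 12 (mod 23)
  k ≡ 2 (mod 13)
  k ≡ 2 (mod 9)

587

The moduli are pairwise coprime; N = 23·13·9 = 2691.
N/23 = 117; 117 ≡ 2 (mod 23); 2·12 ≡ 1, so inverse 12.
N/13 = 207; 207 ≡ 12 (mod 13); 12·12 ≡ 1, so inverse 12.
N/9 = 299; 299 ≡ 2 (mod 9); 2·5 ≡ 1, so inverse 5.
k ≡ 12·117·12 + 2·207·12 + 2·299·5 = 24806.
24806 mod 2691 = 587.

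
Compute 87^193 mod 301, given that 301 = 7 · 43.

Mod 7: 87 ≡ 3; by Fermat, exponent reduces to 193 mod 6 = 1; 3^1 ≡ 3 (mod 7).
Mod 43: 87 ≡ 1; by Fermat, exponent reduces to 193 mod 42 = 25; 1^25 ≡ 1 (mod 43).
Combine by CRT: x ≡ 3 (mod 7), x ≡ 1 (mod 43) ⇒ x ≡ 87 (mod 301).

87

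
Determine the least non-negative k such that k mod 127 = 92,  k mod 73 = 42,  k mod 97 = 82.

521554

From k ≡ 92 (mod 127) write k = 92 + 127t. Substituting into k ≡ 42 (mod 73) gives 127t ≡ 23 (mod 73), and since 54⁻¹ ≡ 23 (mod 73), t ≡ 18. Hence k ≡ 92 + 127·18 = 2378 (mod 9271).
From k ≡ 2378 (mod 9271) write k = 2378 + 9271t. Substituting into k ≡ 82 (mod 97) gives 9271t ≡ 32 (mod 97), and since 56⁻¹ ≡ 26 (mod 97), t ≡ 56. Hence k ≡ 2378 + 9271·56 = 521554 (mod 899287).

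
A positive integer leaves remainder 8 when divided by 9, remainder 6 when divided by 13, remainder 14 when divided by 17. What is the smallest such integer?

From k ≡ 8 (mod 9) write k = 8 + 9t. Substituting into k ≡ 6 (mod 13) gives 9t ≡ 11 (mod 13), and since 9⁻¹ ≡ 3 (mod 13), t ≡ 7. Hence k ≡ 8 + 9·7 = 71 (mod 117).
From k ≡ 71 (mod 117) write k = 71 + 117t. Substituting into k ≡ 14 (mod 17) gives 117t ≡ 11 (mod 17), and since 15⁻¹ ≡ 8 (mod 17), t ≡ 3. Hence k ≡ 71 + 117·3 = 422 (mod 1989).

422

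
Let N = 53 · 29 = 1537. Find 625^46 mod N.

Mod 53: 625 ≡ 42; 42^46 ≡ 28 (mod 53).
Mod 29: 625 ≡ 16; by Fermat, exponent reduces to 46 mod 28 = 18; 16^18 ≡ 25 (mod 29).
Combine by CRT: x ≡ 28 (mod 53), x ≡ 25 (mod 29) ⇒ x ≡ 982 (mod 1537).

982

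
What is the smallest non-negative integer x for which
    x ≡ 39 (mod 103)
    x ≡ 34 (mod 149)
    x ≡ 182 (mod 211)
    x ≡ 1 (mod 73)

168950836

The moduli are pairwise coprime; N = 103·149·211·73 = 236389841.
N/103 = 2295047; 2295047 ≡ 1 (mod 103), inverse 1.
N/149 = 1586509; 1586509 ≡ 106 (mod 149); 106·97 ≡ 1, so inverse 97.
N/211 = 1120331; 1120331 ≡ 132 (mod 211); 132·8 ≡ 1, so inverse 8.
N/73 = 3238217; 3238217 ≡ 10 (mod 73); 10·22 ≡ 1, so inverse 22.
x ≡ 39·2295047·1 + 34·1586509·97 + 182·1120331·8 + 1·3238217·22 = 7024256225.
7024256225 mod 236389841 = 168950836.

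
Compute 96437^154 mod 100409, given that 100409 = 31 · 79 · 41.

58784

Mod 31: 96437 ≡ 27; by Fermat, exponent reduces to 154 mod 30 = 4; 27^4 ≡ 8 (mod 31).
Mod 79: 96437 ≡ 57; by Fermat, exponent reduces to 154 mod 78 = 76; 57^76 ≡ 8 (mod 79).
Mod 41: 96437 ≡ 5; by Fermat, exponent reduces to 154 mod 40 = 34; 5^34 ≡ 31 (mod 41).
Combine by CRT: x ≡ 8 (mod 31), x ≡ 8 (mod 79), x ≡ 31 (mod 41) ⇒ x ≡ 58784 (mod 100409).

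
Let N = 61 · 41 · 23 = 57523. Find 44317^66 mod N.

Mod 61: 44317 ≡ 31; by Fermat, exponent reduces to 66 mod 60 = 6; 31^6 ≡ 41 (mod 61).
Mod 41: 44317 ≡ 37; by Fermat, exponent reduces to 66 mod 40 = 26; 37^26 ≡ 37 (mod 41).
Mod 23: 44317 ≡ 19; since 22 | 66, by Fermat 19^66 ≡ 1 (mod 23).
Combine by CRT: x ≡ 41 (mod 61), x ≡ 37 (mod 41), x ≡ 1 (mod 23) ⇒ x ≡ 48048 (mod 57523).

48048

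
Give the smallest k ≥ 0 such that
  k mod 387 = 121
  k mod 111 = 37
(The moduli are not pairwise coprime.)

gcd(387, 111) = 3 and 3 | (37 − 121), so the pair is consistent; merging gives k ≡ 7474 (mod 14319), where 14319 = lcm(387, 111).
The solution is unique modulo lcm(387, 111) = 14319.

7474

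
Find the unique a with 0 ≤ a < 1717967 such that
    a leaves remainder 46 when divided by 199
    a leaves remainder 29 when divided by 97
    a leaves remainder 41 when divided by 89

833259

The moduli are pairwise coprime; N = 199·97·89 = 1717967.
N/199 = 8633; 8633 ≡ 76 (mod 199); 76·55 ≡ 1, so inverse 55.
N/97 = 17711; 17711 ≡ 57 (mod 97); 57·80 ≡ 1, so inverse 80.
N/89 = 19303; 19303 ≡ 79 (mod 89); 79·80 ≡ 1, so inverse 80.
a ≡ 46·8633·55 + 29·17711·80 + 41·19303·80 = 126244850.
126244850 mod 1717967 = 833259.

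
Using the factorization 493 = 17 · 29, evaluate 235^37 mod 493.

Mod 17: 235 ≡ 14; by Fermat, exponent reduces to 37 mod 16 = 5; 14^5 ≡ 12 (mod 17).
Mod 29: 235 ≡ 3; by Fermat, exponent reduces to 37 mod 28 = 9; 3^9 ≡ 21 (mod 29).
Combine by CRT: x ≡ 12 (mod 17), x ≡ 21 (mod 29) ⇒ x ≡ 369 (mod 493).

369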